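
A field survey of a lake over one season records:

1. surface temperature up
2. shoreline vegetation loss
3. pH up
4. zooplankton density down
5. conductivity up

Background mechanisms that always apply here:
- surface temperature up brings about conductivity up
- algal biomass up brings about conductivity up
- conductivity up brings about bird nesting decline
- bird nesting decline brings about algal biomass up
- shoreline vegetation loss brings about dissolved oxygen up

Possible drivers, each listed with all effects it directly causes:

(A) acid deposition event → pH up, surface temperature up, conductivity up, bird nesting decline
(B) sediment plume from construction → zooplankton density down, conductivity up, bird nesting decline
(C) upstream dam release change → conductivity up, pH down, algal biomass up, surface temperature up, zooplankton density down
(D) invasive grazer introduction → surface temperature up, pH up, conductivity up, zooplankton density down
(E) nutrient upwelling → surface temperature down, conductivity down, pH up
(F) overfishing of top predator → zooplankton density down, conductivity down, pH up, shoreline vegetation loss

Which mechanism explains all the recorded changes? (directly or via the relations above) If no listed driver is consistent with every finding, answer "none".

none

Per-candidate check:
(A) acid deposition event — surface temperature up match; shoreline vegetation loss miss; pH up match; zooplankton density down miss; conductivity up match
(B) sediment plume from construction — surface temperature up miss; shoreline vegetation loss miss; pH up miss; zooplankton density down match; conductivity up match
(C) upstream dam release change — fails on shoreline vegetation loss, pH up (predicts pH down, not pH up)
(D) invasive grazer introduction — does not account for shoreline vegetation loss
(E) nutrient upwelling — fails on surface temperature up, shoreline vegetation loss, zooplankton density down, conductivity up (predicts surface temperature down, not surface temperature up; predicts conductivity down, not conductivity up)
(F) overfishing of top predator — fails on surface temperature up, conductivity up (predicts conductivity down, not conductivity up)
Every candidate fails on at least one observation.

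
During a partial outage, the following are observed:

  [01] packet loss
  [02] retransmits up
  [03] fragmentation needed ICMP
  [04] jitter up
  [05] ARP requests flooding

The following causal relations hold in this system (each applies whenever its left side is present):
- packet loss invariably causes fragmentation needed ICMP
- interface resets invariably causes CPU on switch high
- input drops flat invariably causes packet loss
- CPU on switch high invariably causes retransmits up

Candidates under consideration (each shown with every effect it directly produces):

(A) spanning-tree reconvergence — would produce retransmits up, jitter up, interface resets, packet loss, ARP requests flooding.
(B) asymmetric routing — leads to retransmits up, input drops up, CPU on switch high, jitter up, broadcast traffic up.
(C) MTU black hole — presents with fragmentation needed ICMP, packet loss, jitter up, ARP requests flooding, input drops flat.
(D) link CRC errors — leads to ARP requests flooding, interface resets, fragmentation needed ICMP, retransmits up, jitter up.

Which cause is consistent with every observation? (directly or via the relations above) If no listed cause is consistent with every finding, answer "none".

A

Testing each hypothesis:
(A) spanning-tree reconvergence — accounts for every observation (fragmentation needed ICMP via packet loss → fragmentation needed ICMP)
(B) asymmetric routing — packet loss miss; retransmits up match; fragmentation needed ICMP miss; jitter up match; ARP requests flooding miss
(C) MTU black hole — packet loss match; retransmits up miss; fragmentation needed ICMP match; jitter up match; ARP requests flooding match
(D) link CRC errors — does not account for packet loss
(A) is the only candidate with no mismatches.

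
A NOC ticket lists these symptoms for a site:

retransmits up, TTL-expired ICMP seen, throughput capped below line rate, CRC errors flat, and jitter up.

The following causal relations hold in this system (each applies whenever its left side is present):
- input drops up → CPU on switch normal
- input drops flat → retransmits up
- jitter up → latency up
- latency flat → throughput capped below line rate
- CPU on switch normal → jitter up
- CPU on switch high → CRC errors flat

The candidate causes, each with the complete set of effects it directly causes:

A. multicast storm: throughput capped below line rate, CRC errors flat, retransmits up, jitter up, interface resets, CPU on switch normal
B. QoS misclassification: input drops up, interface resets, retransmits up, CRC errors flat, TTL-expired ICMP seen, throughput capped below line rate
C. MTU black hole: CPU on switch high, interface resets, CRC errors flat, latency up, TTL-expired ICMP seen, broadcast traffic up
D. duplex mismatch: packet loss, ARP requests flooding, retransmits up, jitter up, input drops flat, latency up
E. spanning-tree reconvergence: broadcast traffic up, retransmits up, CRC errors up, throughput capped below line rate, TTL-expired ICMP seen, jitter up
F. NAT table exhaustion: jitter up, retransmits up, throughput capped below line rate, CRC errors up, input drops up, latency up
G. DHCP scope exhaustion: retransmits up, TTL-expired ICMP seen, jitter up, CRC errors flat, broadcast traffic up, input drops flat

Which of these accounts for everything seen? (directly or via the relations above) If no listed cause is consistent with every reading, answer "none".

Per-candidate check:
(A) multicast storm — retransmits up yes; TTL-expired ICMP seen NO; throughput capped below line rate yes; CRC errors flat yes; jitter up yes
(B) QoS misclassification — retransmits up yes; TTL-expired ICMP seen yes; throughput capped below line rate yes; CRC errors flat yes; jitter up yes (through input drops up → CPU on switch normal → jitter up)
(C) MTU black hole — does not account for retransmits up, throughput capped below line rate, jitter up
(D) duplex mismatch — retransmits up yes; TTL-expired ICMP seen NO; throughput capped below line rate NO; CRC errors flat NO; jitter up yes
(E) spanning-tree reconvergence — retransmits up yes; TTL-expired ICMP seen yes; throughput capped below line rate yes; CRC errors flat NO; jitter up yes
(F) NAT table exhaustion — fails on TTL-expired ICMP seen, CRC errors flat (predicts CRC errors up, not CRC errors flat)
(G) DHCP scope exhaustion — does not account for throughput capped below line rate
Only (B) is consistent with every observation.

B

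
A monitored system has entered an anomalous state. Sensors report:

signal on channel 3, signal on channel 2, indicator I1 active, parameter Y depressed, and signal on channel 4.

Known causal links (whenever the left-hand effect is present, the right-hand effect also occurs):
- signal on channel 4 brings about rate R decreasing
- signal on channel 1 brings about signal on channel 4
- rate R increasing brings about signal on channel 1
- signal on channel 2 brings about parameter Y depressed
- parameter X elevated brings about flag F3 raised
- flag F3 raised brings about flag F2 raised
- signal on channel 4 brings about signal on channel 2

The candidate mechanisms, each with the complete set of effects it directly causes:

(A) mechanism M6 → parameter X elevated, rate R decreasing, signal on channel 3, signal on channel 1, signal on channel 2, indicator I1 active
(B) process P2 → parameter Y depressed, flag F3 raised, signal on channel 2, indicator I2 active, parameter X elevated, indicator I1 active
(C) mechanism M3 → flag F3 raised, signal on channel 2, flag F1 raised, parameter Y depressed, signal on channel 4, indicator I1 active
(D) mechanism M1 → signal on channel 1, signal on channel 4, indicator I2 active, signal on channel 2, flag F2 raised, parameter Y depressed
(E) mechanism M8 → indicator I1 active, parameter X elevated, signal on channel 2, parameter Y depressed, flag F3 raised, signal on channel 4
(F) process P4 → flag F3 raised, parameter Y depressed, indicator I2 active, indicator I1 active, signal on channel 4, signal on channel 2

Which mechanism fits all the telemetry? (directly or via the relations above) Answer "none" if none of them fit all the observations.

Testing each hypothesis:
(A) mechanism M6 — signal on channel 3 +; signal on channel 2 +; indicator I1 active +; parameter Y depressed + (by signal on channel 2 → parameter Y depressed); signal on channel 4 + (by signal on channel 1 → signal on channel 4)
(B) process P2 — signal on channel 3 -; signal on channel 2 +; indicator I1 active +; parameter Y depressed +; signal on channel 4 -
(C) mechanism M3 — signal on channel 3 -; signal on channel 2 +; indicator I1 active +; parameter Y depressed +; signal on channel 4 +
(D) mechanism M1 — signal on channel 3 -; signal on channel 2 +; indicator I1 active -; parameter Y depressed +; signal on channel 4 +
(E) mechanism M8 — does not account for signal on channel 3
(F) process P4 — signal on channel 3 -; signal on channel 2 +; indicator I1 active +; parameter Y depressed +; signal on channel 4 +
(A) is the only candidate with no mismatches.

A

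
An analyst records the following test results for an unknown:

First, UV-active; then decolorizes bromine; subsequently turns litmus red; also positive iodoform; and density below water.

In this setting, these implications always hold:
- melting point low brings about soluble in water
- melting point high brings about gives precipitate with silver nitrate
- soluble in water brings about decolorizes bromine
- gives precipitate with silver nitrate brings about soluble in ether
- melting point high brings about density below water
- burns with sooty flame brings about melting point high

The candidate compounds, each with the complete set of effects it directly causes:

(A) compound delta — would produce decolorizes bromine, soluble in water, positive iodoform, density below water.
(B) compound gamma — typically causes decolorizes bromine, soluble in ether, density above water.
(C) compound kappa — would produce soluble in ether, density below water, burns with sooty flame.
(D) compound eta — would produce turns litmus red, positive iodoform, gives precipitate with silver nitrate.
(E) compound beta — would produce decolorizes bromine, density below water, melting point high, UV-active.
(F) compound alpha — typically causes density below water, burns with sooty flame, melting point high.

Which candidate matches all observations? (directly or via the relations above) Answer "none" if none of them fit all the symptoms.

none

Checking each candidate against the observations:
(A) compound delta — does not account for UV-active, turns litmus red
(B) compound gamma — UV-active NO; decolorizes bromine yes; turns litmus red NO; positive iodoform NO; density below water NO
(C) compound kappa — UV-active NO; decolorizes bromine NO; turns litmus red NO; positive iodoform NO; density below water yes
(D) compound eta — does not account for UV-active, decolorizes bromine, density below water
(E) compound beta — UV-active yes; decolorizes bromine yes; turns litmus red NO; positive iodoform NO; density below water yes
(F) compound alpha — does not account for UV-active, decolorizes bromine, turns litmus red, positive iodoform
None of the listed candidates fits everything.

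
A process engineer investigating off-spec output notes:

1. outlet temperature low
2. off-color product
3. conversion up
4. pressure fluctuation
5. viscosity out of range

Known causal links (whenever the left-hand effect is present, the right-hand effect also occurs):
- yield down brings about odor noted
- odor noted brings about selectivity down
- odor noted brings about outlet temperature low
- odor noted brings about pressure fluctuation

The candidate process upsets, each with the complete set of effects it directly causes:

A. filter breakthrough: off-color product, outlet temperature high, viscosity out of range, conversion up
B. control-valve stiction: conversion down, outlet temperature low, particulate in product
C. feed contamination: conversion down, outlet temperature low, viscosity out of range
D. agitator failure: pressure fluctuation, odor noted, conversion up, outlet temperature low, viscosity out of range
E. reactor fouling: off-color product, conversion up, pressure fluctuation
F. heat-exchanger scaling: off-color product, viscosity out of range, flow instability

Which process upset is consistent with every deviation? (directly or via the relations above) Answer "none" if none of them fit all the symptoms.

none

Checking each candidate against the observations:
(A) filter breakthrough — outlet temperature low NO; off-color product yes; conversion up yes; pressure fluctuation NO; viscosity out of range yes
(B) control-valve stiction — fails on off-color product, conversion up, pressure fluctuation, viscosity out of range (predicts conversion down, not conversion up)
(C) feed contamination — fails on off-color product, conversion up, pressure fluctuation (predicts conversion down, not conversion up)
(D) agitator failure — outlet temperature low yes; off-color product NO; conversion up yes; pressure fluctuation yes; viscosity out of range yes
(E) reactor fouling — outlet temperature low NO; off-color product yes; conversion up yes; pressure fluctuation yes; viscosity out of range NO
(F) heat-exchanger scaling — outlet temperature low NO; off-color product yes; conversion up NO; pressure fluctuation NO; viscosity out of range yes
No candidate is consistent with all observations.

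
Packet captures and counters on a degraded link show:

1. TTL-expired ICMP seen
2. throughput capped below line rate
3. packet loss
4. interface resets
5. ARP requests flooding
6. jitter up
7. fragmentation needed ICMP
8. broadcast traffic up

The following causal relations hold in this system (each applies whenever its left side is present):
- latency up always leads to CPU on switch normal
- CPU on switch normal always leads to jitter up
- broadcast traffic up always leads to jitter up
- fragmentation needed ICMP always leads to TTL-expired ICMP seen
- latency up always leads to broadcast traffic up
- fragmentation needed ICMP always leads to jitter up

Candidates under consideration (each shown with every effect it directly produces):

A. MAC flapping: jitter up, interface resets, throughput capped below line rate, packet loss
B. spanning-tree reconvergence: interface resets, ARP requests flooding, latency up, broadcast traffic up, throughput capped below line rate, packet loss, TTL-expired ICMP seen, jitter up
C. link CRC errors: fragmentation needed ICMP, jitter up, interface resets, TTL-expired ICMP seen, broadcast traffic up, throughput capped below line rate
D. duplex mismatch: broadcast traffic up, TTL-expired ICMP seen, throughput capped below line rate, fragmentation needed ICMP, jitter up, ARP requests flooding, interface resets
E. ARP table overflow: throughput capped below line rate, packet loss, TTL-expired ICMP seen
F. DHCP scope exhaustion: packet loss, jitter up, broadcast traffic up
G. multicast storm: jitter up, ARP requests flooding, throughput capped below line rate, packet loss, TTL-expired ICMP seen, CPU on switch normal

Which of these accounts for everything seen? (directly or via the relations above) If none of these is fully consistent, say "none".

For each candidate, compare predicted effects to what was observed:
(A) MAC flapping — TTL-expired ICMP seen NO; throughput capped below line rate yes; packet loss yes; interface resets yes; ARP requests flooding NO; jitter up yes; fragmentation needed ICMP NO; broadcast traffic up NO
(B) spanning-tree reconvergence — TTL-expired ICMP seen yes; throughput capped below line rate yes; packet loss yes; interface resets yes; ARP requests flooding yes; jitter up yes; fragmentation needed ICMP NO; broadcast traffic up yes
(C) link CRC errors — TTL-expired ICMP seen yes; throughput capped below line rate yes; packet loss NO; interface resets yes; ARP requests flooding NO; jitter up yes; fragmentation needed ICMP yes; broadcast traffic up yes
(D) duplex mismatch — TTL-expired ICMP seen yes; throughput capped below line rate yes; packet loss NO; interface resets yes; ARP requests flooding yes; jitter up yes; fragmentation needed ICMP yes; broadcast traffic up yes
(E) ARP table overflow — TTL-expired ICMP seen yes; throughput capped below line rate yes; packet loss yes; interface resets NO; ARP requests flooding NO; jitter up NO; fragmentation needed ICMP NO; broadcast traffic up NO
(F) DHCP scope exhaustion — does not account for TTL-expired ICMP seen, throughput capped below line rate, interface resets, ARP requests flooding, fragmentation needed ICMP
(G) multicast storm — does not account for interface resets, fragmentation needed ICMP, broadcast traffic up
None of the listed candidates fits everything.

none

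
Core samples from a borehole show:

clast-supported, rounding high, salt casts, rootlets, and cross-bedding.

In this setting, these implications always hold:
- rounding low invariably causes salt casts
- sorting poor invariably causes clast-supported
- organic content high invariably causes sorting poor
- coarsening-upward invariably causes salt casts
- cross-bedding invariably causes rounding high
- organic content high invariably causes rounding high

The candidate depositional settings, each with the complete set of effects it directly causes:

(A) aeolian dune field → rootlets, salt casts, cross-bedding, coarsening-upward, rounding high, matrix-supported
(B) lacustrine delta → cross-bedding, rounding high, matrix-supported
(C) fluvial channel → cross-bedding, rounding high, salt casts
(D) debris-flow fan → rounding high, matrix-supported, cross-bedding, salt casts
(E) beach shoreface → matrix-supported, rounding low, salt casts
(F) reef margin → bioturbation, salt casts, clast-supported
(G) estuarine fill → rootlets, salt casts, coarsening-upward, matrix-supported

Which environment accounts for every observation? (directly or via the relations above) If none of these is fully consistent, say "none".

Per-candidate check:
(A) aeolian dune field — clast-supported -; rounding high +; salt casts +; rootlets +; cross-bedding +
(B) lacustrine delta — clast-supported -; rounding high +; salt casts -; rootlets -; cross-bedding +
(C) fluvial channel — clast-supported -; rounding high +; salt casts +; rootlets -; cross-bedding +
(D) debris-flow fan — clast-supported -; rounding high +; salt casts +; rootlets -; cross-bedding +
(E) beach shoreface — clast-supported -; rounding high -; salt casts +; rootlets -; cross-bedding -
(F) reef margin — does not account for rounding high, rootlets, cross-bedding
(G) estuarine fill — fails on clast-supported, rounding high, cross-bedding (predicts matrix-supported, not clast-supported)
None of the listed candidates fits everything.

none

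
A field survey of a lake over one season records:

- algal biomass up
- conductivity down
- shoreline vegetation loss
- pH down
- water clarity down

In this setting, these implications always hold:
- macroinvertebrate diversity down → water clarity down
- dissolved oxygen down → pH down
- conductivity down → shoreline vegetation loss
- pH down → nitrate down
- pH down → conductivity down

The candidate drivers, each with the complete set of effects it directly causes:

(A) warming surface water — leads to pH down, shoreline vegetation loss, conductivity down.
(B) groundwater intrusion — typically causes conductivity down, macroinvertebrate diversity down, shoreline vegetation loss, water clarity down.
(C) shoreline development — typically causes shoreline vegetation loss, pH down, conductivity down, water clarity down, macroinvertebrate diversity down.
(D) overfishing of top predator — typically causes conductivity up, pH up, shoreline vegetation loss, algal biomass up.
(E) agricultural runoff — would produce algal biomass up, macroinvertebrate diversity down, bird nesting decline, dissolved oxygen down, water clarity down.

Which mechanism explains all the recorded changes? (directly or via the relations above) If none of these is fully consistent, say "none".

Testing each hypothesis:
(A) warming surface water — algal biomass up -; conductivity down +; shoreline vegetation loss +; pH down +; water clarity down -
(B) groundwater intrusion — does not account for algal biomass up, pH down
(C) shoreline development — does not account for algal biomass up
(D) overfishing of top predator — fails on conductivity down, pH down, water clarity down (predicts conductivity up, not conductivity down; predicts pH up, not pH down)
(E) agricultural runoff — algal biomass up +; conductivity down + (via dissolved oxygen down → pH down → conductivity down); shoreline vegetation loss + (via dissolved oxygen down → pH down → conductivity down → shoreline vegetation loss); pH down + (via dissolved oxygen down → pH down); water clarity down +
Only (E) is consistent with every observation.

E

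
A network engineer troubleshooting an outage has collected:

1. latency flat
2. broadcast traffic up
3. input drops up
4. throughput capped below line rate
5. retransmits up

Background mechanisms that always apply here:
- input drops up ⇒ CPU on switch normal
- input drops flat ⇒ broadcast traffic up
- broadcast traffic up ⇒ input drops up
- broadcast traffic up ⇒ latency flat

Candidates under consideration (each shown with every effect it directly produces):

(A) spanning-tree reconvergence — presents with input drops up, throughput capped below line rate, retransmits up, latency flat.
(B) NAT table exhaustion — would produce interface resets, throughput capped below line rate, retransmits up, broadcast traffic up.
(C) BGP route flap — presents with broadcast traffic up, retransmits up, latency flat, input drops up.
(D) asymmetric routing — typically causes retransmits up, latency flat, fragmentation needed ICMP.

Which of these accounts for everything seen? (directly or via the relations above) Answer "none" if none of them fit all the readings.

Per-candidate check:
(A) spanning-tree reconvergence — latency flat yes; broadcast traffic up NO; input drops up yes; throughput capped below line rate yes; retransmits up yes
(B) NAT table exhaustion — accounts for every observation (latency flat via broadcast traffic up → latency flat)
(C) BGP route flap — latency flat yes; broadcast traffic up yes; input drops up yes; throughput capped below line rate NO; retransmits up yes
(D) asymmetric routing — does not account for broadcast traffic up, input drops up, throughput capped below line rate
(B) is the only candidate with no mismatches.

B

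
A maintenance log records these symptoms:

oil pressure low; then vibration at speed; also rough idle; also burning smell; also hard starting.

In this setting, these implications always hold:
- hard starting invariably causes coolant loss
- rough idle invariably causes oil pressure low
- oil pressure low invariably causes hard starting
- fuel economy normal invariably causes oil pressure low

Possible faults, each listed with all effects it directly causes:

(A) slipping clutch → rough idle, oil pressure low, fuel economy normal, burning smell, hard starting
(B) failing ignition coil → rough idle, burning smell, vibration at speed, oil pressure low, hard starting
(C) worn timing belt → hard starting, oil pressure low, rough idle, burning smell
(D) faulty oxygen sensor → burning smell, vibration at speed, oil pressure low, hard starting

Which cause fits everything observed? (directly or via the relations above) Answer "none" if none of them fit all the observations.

For each candidate, compare predicted effects to what was observed:
(A) slipping clutch — oil pressure low ✓; vibration at speed ✗; rough idle ✓; burning smell ✓; hard starting ✓
(B) failing ignition coil — oil pressure low ✓; vibration at speed ✓; rough idle ✓; burning smell ✓; hard starting ✓
(C) worn timing belt — does not account for vibration at speed
(D) faulty oxygen sensor — oil pressure low ✓; vibration at speed ✓; rough idle ✗; burning smell ✓; hard starting ✓
(B) is the only candidate with no mismatches.

B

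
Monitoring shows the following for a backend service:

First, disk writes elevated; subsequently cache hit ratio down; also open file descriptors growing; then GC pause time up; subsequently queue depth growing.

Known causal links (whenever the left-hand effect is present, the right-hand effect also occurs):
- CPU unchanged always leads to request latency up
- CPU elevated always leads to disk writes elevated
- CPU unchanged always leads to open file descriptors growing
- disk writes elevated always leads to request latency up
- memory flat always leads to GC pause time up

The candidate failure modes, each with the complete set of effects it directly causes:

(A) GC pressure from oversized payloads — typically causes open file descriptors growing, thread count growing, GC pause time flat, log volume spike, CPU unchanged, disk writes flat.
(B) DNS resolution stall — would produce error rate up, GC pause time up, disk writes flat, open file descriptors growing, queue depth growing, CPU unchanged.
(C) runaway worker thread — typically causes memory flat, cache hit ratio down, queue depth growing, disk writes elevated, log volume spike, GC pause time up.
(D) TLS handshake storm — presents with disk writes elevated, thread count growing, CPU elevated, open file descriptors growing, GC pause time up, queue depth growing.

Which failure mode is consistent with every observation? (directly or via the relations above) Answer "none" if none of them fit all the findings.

Per-candidate check:
(A) GC pressure from oversized payloads — fails on disk writes elevated, cache hit ratio down, GC pause time up, queue depth growing (predicts disk writes flat, not disk writes elevated; predicts GC pause time flat, not GC pause time up)
(B) DNS resolution stall — fails on disk writes elevated, cache hit ratio down (predicts disk writes flat, not disk writes elevated)
(C) runaway worker thread — disk writes elevated +; cache hit ratio down +; open file descriptors growing -; GC pause time up +; queue depth growing +
(D) TLS handshake storm — disk writes elevated +; cache hit ratio down -; open file descriptors growing +; GC pause time up +; queue depth growing +
No candidate is consistent with all observations.

none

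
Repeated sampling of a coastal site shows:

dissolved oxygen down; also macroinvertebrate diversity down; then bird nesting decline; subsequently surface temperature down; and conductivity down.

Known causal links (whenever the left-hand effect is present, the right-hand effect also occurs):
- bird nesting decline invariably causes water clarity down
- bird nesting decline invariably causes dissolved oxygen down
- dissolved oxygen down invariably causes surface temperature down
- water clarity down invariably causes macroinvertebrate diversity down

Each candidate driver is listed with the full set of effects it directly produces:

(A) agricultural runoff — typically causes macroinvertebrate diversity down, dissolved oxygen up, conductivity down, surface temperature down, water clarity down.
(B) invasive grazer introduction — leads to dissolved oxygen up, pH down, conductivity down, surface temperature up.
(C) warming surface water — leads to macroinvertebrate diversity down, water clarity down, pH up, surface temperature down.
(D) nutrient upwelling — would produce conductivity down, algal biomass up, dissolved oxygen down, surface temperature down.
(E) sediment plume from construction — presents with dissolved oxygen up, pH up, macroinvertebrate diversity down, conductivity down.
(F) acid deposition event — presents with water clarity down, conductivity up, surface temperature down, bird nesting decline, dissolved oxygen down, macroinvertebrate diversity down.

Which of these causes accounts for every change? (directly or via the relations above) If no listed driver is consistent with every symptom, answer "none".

none

For each candidate, compare predicted effects to what was observed:
(A) agricultural runoff — dissolved oxygen down NO; macroinvertebrate diversity down yes; bird nesting decline NO; surface temperature down yes; conductivity down yes
(B) invasive grazer introduction — fails on dissolved oxygen down, macroinvertebrate diversity down, bird nesting decline, surface temperature down (predicts dissolved oxygen up, not dissolved oxygen down; predicts surface temperature up, not surface temperature down)
(C) warming surface water — dissolved oxygen down NO; macroinvertebrate diversity down yes; bird nesting decline NO; surface temperature down yes; conductivity down NO
(D) nutrient upwelling — does not account for macroinvertebrate diversity down, bird nesting decline
(E) sediment plume from construction — dissolved oxygen down NO; macroinvertebrate diversity down yes; bird nesting decline NO; surface temperature down NO; conductivity down yes
(F) acid deposition event — fails on conductivity down (predicts conductivity up, not conductivity down)
None of the listed candidates fits everything.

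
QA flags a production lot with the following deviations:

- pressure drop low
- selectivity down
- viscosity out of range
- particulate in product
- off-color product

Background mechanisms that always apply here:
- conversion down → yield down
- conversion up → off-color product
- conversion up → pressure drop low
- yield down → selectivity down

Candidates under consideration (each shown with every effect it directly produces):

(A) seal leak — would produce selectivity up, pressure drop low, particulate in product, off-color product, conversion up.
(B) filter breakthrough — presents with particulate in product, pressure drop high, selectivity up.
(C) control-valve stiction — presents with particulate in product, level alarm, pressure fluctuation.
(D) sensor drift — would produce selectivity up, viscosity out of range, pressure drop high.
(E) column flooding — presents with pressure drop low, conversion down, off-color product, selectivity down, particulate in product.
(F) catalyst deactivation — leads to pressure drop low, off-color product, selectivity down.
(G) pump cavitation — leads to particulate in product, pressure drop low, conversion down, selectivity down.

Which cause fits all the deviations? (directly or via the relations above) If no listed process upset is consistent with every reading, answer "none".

Per-candidate check:
(A) seal leak — pressure drop low ✓; selectivity down ✗; viscosity out of range ✗; particulate in product ✓; off-color product ✓
(B) filter breakthrough — pressure drop low ✗; selectivity down ✗; viscosity out of range ✗; particulate in product ✓; off-color product ✗
(C) control-valve stiction — does not account for pressure drop low, selectivity down, viscosity out of range, off-color product
(D) sensor drift — pressure drop low ✗; selectivity down ✗; viscosity out of range ✓; particulate in product ✗; off-color product ✗
(E) column flooding — does not account for viscosity out of range
(F) catalyst deactivation — does not account for viscosity out of range, particulate in product
(G) pump cavitation — pressure drop low ✓; selectivity down ✓; viscosity out of range ✗; particulate in product ✓; off-color product ✗
Every candidate fails on at least one observation.

none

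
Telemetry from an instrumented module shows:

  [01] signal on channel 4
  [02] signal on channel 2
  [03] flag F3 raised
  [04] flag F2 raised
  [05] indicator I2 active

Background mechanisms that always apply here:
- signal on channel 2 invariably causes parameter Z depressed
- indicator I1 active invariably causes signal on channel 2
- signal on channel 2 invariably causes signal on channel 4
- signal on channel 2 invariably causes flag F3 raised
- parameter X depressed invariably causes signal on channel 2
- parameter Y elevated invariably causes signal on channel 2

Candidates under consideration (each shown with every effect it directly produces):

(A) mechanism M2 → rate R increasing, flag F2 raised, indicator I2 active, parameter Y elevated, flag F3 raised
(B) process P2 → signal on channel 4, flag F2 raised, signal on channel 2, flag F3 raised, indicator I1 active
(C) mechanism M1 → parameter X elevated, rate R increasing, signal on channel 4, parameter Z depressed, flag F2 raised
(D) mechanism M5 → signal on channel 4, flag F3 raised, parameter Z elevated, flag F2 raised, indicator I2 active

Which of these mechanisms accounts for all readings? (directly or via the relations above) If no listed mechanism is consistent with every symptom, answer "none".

A

Checking each candidate against the observations:
(A) mechanism M2 — accounts for every observation (signal on channel 4 through parameter Y elevated → signal on channel 2 → signal on channel 4)
(B) process P2 — signal on channel 4 ✓; signal on channel 2 ✓; flag F3 raised ✓; flag F2 raised ✓; indicator I2 active ✗
(C) mechanism M1 — signal on channel 4 ✓; signal on channel 2 ✗; flag F3 raised ✗; flag F2 raised ✓; indicator I2 active ✗
(D) mechanism M5 — signal on channel 4 ✓; signal on channel 2 ✗; flag F3 raised ✓; flag F2 raised ✓; indicator I2 active ✓
Only (A) is consistent with every observation.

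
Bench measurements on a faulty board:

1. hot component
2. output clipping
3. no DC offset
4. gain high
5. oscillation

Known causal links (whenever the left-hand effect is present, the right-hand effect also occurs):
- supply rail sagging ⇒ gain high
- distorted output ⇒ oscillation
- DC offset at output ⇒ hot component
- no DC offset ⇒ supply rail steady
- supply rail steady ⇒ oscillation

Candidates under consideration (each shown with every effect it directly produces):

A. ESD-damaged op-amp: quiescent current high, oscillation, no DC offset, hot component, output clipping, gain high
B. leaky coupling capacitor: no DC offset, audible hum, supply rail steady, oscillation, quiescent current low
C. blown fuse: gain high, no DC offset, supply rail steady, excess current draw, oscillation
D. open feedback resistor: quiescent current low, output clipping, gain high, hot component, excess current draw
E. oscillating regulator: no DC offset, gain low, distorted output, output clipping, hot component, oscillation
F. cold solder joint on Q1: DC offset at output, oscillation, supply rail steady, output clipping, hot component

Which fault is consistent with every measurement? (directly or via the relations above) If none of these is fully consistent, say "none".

A

Per-candidate check:
(A) ESD-damaged op-amp — hot component +; output clipping +; no DC offset +; gain high +; oscillation +
(B) leaky coupling capacitor — does not account for hot component, output clipping, gain high
(C) blown fuse — does not account for hot component, output clipping
(D) open feedback resistor — hot component +; output clipping +; no DC offset -; gain high +; oscillation -
(E) oscillating regulator — fails on gain high (predicts gain low, not gain high)
(F) cold solder joint on Q1 — hot component +; output clipping +; no DC offset -; gain high -; oscillation +
(A) is the only candidate with no mismatches.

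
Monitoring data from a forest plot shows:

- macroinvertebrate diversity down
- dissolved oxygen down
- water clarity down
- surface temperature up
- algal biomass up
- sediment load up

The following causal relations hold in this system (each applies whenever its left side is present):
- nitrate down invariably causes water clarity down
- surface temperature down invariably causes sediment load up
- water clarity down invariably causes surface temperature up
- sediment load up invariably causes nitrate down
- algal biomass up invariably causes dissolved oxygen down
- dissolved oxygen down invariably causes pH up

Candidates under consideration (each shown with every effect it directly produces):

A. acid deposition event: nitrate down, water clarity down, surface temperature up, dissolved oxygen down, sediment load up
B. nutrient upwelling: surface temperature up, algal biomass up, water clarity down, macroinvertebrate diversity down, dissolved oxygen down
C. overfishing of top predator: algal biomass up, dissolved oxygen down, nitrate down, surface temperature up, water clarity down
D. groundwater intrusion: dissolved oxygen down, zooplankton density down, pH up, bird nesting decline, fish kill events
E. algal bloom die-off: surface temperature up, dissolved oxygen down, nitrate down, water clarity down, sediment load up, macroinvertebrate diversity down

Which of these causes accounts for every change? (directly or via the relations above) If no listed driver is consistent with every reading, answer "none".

none

Per-candidate check:
(A) acid deposition event — does not account for macroinvertebrate diversity down, algal biomass up
(B) nutrient upwelling — macroinvertebrate diversity down ✓; dissolved oxygen down ✓; water clarity down ✓; surface temperature up ✓; algal biomass up ✓; sediment load up ✗
(C) overfishing of top predator — macroinvertebrate diversity down ✗; dissolved oxygen down ✓; water clarity down ✓; surface temperature up ✓; algal biomass up ✓; sediment load up ✗
(D) groundwater intrusion — macroinvertebrate diversity down ✗; dissolved oxygen down ✓; water clarity down ✗; surface temperature up ✗; algal biomass up ✗; sediment load up ✗
(E) algal bloom die-off — does not account for algal biomass up
Every candidate fails on at least one observation.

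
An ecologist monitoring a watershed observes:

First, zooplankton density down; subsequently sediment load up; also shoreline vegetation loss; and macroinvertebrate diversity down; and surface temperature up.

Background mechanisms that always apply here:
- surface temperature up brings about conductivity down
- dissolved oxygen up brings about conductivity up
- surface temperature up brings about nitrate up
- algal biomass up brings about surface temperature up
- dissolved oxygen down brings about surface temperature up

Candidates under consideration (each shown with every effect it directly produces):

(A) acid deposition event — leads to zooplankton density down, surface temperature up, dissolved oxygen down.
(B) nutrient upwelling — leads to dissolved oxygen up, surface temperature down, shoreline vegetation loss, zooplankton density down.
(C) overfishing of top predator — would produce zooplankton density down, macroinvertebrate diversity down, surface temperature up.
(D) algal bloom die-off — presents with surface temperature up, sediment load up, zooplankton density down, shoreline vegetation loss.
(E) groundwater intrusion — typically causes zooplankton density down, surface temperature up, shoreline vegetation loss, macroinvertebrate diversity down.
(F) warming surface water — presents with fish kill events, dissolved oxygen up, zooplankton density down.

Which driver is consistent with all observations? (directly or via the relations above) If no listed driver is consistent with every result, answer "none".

none

Testing each hypothesis:
(A) acid deposition event — does not account for sediment load up, shoreline vegetation loss, macroinvertebrate diversity down
(B) nutrient upwelling — zooplankton density down yes; sediment load up NO; shoreline vegetation loss yes; macroinvertebrate diversity down NO; surface temperature up NO
(C) overfishing of top predator — does not account for sediment load up, shoreline vegetation loss
(D) algal bloom die-off — zooplankton density down yes; sediment load up yes; shoreline vegetation loss yes; macroinvertebrate diversity down NO; surface temperature up yes
(E) groundwater intrusion — does not account for sediment load up
(F) warming surface water — zooplankton density down yes; sediment load up NO; shoreline vegetation loss NO; macroinvertebrate diversity down NO; surface temperature up NO
Every candidate fails on at least one observation.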